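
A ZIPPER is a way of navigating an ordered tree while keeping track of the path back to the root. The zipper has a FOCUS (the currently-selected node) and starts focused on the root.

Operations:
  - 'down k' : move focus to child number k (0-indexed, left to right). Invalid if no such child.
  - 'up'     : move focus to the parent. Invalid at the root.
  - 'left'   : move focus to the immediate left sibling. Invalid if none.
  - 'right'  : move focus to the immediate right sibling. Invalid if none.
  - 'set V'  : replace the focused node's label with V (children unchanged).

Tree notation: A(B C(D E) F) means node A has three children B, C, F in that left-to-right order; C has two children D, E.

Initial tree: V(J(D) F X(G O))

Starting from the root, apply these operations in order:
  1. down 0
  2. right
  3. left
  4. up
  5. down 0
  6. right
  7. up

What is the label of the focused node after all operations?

Step 1 (down 0): focus=J path=0 depth=1 children=['D'] left=[] right=['F', 'X'] parent=V
Step 2 (right): focus=F path=1 depth=1 children=[] left=['J'] right=['X'] parent=V
Step 3 (left): focus=J path=0 depth=1 children=['D'] left=[] right=['F', 'X'] parent=V
Step 4 (up): focus=V path=root depth=0 children=['J', 'F', 'X'] (at root)
Step 5 (down 0): focus=J path=0 depth=1 children=['D'] left=[] right=['F', 'X'] parent=V
Step 6 (right): focus=F path=1 depth=1 children=[] left=['J'] right=['X'] parent=V
Step 7 (up): focus=V path=root depth=0 children=['J', 'F', 'X'] (at root)

Answer: V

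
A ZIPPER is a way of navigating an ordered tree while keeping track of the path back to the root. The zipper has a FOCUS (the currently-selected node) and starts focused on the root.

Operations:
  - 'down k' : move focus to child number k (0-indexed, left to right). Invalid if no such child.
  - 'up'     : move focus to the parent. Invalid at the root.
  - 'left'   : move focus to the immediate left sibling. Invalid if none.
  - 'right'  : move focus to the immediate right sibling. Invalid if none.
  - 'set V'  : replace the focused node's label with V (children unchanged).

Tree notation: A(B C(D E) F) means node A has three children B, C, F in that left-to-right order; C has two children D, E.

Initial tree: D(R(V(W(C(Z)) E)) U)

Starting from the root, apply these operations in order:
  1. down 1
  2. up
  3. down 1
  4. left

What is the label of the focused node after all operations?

Answer: R

Derivation:
Step 1 (down 1): focus=U path=1 depth=1 children=[] left=['R'] right=[] parent=D
Step 2 (up): focus=D path=root depth=0 children=['R', 'U'] (at root)
Step 3 (down 1): focus=U path=1 depth=1 children=[] left=['R'] right=[] parent=D
Step 4 (left): focus=R path=0 depth=1 children=['V'] left=[] right=['U'] parent=D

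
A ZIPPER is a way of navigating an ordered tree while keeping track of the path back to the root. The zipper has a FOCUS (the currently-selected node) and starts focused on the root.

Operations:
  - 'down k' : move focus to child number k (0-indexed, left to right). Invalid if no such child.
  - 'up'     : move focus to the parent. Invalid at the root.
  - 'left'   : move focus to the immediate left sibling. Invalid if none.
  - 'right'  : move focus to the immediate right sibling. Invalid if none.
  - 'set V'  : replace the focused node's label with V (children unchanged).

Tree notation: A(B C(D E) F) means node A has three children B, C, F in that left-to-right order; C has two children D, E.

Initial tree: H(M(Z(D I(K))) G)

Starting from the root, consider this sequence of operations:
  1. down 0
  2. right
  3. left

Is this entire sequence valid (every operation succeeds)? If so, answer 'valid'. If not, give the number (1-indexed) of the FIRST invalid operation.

Answer: valid

Derivation:
Step 1 (down 0): focus=M path=0 depth=1 children=['Z'] left=[] right=['G'] parent=H
Step 2 (right): focus=G path=1 depth=1 children=[] left=['M'] right=[] parent=H
Step 3 (left): focus=M path=0 depth=1 children=['Z'] left=[] right=['G'] parent=H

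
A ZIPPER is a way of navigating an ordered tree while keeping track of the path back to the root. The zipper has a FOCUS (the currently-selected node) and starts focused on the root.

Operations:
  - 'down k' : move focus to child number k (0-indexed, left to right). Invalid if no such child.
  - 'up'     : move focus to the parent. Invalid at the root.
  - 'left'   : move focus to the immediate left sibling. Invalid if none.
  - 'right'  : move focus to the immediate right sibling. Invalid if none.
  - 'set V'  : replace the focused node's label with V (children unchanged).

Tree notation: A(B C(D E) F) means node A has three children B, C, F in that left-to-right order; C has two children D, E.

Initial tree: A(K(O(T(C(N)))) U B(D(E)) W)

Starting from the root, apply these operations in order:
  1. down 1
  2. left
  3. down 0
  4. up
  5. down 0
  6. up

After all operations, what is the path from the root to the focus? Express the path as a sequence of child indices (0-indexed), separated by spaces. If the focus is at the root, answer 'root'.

Step 1 (down 1): focus=U path=1 depth=1 children=[] left=['K'] right=['B', 'W'] parent=A
Step 2 (left): focus=K path=0 depth=1 children=['O'] left=[] right=['U', 'B', 'W'] parent=A
Step 3 (down 0): focus=O path=0/0 depth=2 children=['T'] left=[] right=[] parent=K
Step 4 (up): focus=K path=0 depth=1 children=['O'] left=[] right=['U', 'B', 'W'] parent=A
Step 5 (down 0): focus=O path=0/0 depth=2 children=['T'] left=[] right=[] parent=K
Step 6 (up): focus=K path=0 depth=1 children=['O'] left=[] right=['U', 'B', 'W'] parent=A

Answer: 0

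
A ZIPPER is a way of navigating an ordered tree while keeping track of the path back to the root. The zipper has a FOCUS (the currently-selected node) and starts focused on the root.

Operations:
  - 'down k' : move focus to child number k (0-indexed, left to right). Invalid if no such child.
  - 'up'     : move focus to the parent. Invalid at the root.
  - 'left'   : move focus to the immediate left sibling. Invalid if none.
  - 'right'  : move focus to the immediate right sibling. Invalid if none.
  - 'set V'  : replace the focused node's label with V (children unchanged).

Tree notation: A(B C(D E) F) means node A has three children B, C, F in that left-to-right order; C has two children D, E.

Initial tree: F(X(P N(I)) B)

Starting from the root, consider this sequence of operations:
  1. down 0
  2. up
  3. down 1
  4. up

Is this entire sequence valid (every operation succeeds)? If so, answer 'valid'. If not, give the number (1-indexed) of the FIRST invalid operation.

Step 1 (down 0): focus=X path=0 depth=1 children=['P', 'N'] left=[] right=['B'] parent=F
Step 2 (up): focus=F path=root depth=0 children=['X', 'B'] (at root)
Step 3 (down 1): focus=B path=1 depth=1 children=[] left=['X'] right=[] parent=F
Step 4 (up): focus=F path=root depth=0 children=['X', 'B'] (at root)

Answer: valid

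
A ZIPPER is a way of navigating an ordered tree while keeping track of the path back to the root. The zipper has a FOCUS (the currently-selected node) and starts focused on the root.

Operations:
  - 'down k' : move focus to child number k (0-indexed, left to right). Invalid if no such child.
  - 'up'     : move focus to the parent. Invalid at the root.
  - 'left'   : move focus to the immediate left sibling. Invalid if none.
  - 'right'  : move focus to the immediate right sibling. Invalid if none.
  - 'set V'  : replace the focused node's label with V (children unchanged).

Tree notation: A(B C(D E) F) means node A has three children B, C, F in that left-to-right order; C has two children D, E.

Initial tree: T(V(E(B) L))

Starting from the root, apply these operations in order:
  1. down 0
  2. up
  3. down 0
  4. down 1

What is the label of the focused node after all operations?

Step 1 (down 0): focus=V path=0 depth=1 children=['E', 'L'] left=[] right=[] parent=T
Step 2 (up): focus=T path=root depth=0 children=['V'] (at root)
Step 3 (down 0): focus=V path=0 depth=1 children=['E', 'L'] left=[] right=[] parent=T
Step 4 (down 1): focus=L path=0/1 depth=2 children=[] left=['E'] right=[] parent=V

Answer: L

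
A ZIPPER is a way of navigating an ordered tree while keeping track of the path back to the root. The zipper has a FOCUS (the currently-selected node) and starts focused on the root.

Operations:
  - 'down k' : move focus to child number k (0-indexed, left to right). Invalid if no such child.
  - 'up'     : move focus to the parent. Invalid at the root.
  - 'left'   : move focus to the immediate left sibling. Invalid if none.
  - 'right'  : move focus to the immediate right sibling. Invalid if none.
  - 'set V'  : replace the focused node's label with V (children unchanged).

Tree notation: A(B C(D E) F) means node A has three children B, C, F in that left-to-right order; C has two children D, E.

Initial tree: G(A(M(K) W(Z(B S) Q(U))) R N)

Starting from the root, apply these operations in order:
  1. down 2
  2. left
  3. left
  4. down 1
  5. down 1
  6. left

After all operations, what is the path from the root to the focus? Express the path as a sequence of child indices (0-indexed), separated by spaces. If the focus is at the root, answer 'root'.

Step 1 (down 2): focus=N path=2 depth=1 children=[] left=['A', 'R'] right=[] parent=G
Step 2 (left): focus=R path=1 depth=1 children=[] left=['A'] right=['N'] parent=G
Step 3 (left): focus=A path=0 depth=1 children=['M', 'W'] left=[] right=['R', 'N'] parent=G
Step 4 (down 1): focus=W path=0/1 depth=2 children=['Z', 'Q'] left=['M'] right=[] parent=A
Step 5 (down 1): focus=Q path=0/1/1 depth=3 children=['U'] left=['Z'] right=[] parent=W
Step 6 (left): focus=Z path=0/1/0 depth=3 children=['B', 'S'] left=[] right=['Q'] parent=W

Answer: 0 1 0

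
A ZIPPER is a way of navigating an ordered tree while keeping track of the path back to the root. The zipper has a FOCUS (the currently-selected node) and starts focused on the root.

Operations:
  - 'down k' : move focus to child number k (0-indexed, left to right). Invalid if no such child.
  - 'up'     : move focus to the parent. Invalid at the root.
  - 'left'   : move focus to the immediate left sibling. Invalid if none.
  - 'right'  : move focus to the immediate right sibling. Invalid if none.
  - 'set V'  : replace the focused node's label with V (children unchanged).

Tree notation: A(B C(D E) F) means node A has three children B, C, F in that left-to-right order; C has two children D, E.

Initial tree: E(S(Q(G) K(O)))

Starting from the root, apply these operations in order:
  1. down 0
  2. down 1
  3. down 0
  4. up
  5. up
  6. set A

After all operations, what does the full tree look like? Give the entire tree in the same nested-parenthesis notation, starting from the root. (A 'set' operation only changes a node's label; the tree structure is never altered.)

Answer: E(A(Q(G) K(O)))

Derivation:
Step 1 (down 0): focus=S path=0 depth=1 children=['Q', 'K'] left=[] right=[] parent=E
Step 2 (down 1): focus=K path=0/1 depth=2 children=['O'] left=['Q'] right=[] parent=S
Step 3 (down 0): focus=O path=0/1/0 depth=3 children=[] left=[] right=[] parent=K
Step 4 (up): focus=K path=0/1 depth=2 children=['O'] left=['Q'] right=[] parent=S
Step 5 (up): focus=S path=0 depth=1 children=['Q', 'K'] left=[] right=[] parent=E
Step 6 (set A): focus=A path=0 depth=1 children=['Q', 'K'] left=[] right=[] parent=E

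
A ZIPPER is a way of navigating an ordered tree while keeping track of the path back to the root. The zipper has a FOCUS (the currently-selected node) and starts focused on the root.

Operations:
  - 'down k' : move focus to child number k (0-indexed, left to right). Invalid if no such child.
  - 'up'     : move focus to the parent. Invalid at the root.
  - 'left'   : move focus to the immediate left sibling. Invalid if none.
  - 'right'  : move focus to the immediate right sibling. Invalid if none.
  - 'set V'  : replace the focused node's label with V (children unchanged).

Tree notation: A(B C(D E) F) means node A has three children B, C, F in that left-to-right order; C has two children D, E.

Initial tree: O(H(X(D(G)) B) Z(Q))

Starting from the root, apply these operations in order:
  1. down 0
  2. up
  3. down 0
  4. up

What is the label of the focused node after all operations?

Step 1 (down 0): focus=H path=0 depth=1 children=['X', 'B'] left=[] right=['Z'] parent=O
Step 2 (up): focus=O path=root depth=0 children=['H', 'Z'] (at root)
Step 3 (down 0): focus=H path=0 depth=1 children=['X', 'B'] left=[] right=['Z'] parent=O
Step 4 (up): focus=O path=root depth=0 children=['H', 'Z'] (at root)

Answer: O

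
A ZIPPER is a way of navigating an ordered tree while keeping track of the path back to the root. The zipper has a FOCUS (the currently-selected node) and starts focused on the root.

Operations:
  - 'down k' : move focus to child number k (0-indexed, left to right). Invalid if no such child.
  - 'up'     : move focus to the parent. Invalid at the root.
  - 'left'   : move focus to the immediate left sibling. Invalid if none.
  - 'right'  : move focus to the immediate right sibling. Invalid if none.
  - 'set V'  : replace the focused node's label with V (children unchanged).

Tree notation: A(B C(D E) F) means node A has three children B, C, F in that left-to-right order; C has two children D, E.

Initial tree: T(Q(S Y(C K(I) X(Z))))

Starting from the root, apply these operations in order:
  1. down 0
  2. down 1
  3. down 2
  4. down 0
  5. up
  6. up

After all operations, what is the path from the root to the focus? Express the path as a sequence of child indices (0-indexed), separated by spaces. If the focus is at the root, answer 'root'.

Step 1 (down 0): focus=Q path=0 depth=1 children=['S', 'Y'] left=[] right=[] parent=T
Step 2 (down 1): focus=Y path=0/1 depth=2 children=['C', 'K', 'X'] left=['S'] right=[] parent=Q
Step 3 (down 2): focus=X path=0/1/2 depth=3 children=['Z'] left=['C', 'K'] right=[] parent=Y
Step 4 (down 0): focus=Z path=0/1/2/0 depth=4 children=[] left=[] right=[] parent=X
Step 5 (up): focus=X path=0/1/2 depth=3 children=['Z'] left=['C', 'K'] right=[] parent=Y
Step 6 (up): focus=Y path=0/1 depth=2 children=['C', 'K', 'X'] left=['S'] right=[] parent=Q

Answer: 0 1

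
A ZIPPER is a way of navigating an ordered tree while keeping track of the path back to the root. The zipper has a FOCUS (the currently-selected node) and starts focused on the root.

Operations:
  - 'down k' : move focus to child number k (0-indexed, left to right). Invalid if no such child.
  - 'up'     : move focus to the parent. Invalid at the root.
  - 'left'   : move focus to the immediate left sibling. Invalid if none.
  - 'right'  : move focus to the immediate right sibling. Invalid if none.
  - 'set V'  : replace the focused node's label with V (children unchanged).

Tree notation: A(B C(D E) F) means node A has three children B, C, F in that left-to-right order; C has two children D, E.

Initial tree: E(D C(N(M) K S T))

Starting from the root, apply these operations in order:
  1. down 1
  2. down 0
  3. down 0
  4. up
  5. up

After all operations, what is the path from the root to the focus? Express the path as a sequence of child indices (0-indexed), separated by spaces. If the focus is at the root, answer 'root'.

Answer: 1

Derivation:
Step 1 (down 1): focus=C path=1 depth=1 children=['N', 'K', 'S', 'T'] left=['D'] right=[] parent=E
Step 2 (down 0): focus=N path=1/0 depth=2 children=['M'] left=[] right=['K', 'S', 'T'] parent=C
Step 3 (down 0): focus=M path=1/0/0 depth=3 children=[] left=[] right=[] parent=N
Step 4 (up): focus=N path=1/0 depth=2 children=['M'] left=[] right=['K', 'S', 'T'] parent=C
Step 5 (up): focus=C path=1 depth=1 children=['N', 'K', 'S', 'T'] left=['D'] right=[] parent=E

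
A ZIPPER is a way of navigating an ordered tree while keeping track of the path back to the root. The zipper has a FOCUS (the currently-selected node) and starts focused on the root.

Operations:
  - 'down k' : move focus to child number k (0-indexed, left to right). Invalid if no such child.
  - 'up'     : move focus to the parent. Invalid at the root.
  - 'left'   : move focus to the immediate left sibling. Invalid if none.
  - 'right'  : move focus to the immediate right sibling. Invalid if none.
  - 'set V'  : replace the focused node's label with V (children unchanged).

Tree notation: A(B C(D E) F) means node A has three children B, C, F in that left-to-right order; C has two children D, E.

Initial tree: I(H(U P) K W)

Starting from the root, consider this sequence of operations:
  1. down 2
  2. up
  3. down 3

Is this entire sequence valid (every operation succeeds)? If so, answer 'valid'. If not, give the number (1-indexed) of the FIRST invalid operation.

Answer: 3

Derivation:
Step 1 (down 2): focus=W path=2 depth=1 children=[] left=['H', 'K'] right=[] parent=I
Step 2 (up): focus=I path=root depth=0 children=['H', 'K', 'W'] (at root)
Step 3 (down 3): INVALID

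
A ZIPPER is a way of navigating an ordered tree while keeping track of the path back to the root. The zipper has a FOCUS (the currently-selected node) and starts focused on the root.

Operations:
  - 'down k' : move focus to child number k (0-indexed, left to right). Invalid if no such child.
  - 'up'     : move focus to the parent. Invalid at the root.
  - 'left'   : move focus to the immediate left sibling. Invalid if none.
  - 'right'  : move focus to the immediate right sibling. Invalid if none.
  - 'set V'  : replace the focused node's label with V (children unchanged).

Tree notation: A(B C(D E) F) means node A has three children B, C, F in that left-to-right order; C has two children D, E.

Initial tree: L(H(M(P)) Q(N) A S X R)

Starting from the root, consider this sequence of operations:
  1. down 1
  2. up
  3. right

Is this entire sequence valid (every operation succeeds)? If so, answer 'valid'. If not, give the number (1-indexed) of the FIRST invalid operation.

Step 1 (down 1): focus=Q path=1 depth=1 children=['N'] left=['H'] right=['A', 'S', 'X', 'R'] parent=L
Step 2 (up): focus=L path=root depth=0 children=['H', 'Q', 'A', 'S', 'X', 'R'] (at root)
Step 3 (right): INVALID

Answer: 3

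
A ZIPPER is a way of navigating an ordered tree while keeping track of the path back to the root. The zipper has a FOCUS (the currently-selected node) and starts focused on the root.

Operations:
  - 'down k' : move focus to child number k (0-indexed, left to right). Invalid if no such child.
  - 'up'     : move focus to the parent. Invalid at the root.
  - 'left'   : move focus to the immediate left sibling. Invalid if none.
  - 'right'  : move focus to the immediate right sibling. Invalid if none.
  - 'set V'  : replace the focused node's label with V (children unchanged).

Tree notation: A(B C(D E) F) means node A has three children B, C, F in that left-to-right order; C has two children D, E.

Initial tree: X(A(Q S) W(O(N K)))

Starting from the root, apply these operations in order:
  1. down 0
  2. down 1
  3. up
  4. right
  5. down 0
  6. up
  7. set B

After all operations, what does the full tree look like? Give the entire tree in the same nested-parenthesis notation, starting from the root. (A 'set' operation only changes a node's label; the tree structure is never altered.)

Step 1 (down 0): focus=A path=0 depth=1 children=['Q', 'S'] left=[] right=['W'] parent=X
Step 2 (down 1): focus=S path=0/1 depth=2 children=[] left=['Q'] right=[] parent=A
Step 3 (up): focus=A path=0 depth=1 children=['Q', 'S'] left=[] right=['W'] parent=X
Step 4 (right): focus=W path=1 depth=1 children=['O'] left=['A'] right=[] parent=X
Step 5 (down 0): focus=O path=1/0 depth=2 children=['N', 'K'] left=[] right=[] parent=W
Step 6 (up): focus=W path=1 depth=1 children=['O'] left=['A'] right=[] parent=X
Step 7 (set B): focus=B path=1 depth=1 children=['O'] left=['A'] right=[] parent=X

Answer: X(A(Q S) B(O(N K)))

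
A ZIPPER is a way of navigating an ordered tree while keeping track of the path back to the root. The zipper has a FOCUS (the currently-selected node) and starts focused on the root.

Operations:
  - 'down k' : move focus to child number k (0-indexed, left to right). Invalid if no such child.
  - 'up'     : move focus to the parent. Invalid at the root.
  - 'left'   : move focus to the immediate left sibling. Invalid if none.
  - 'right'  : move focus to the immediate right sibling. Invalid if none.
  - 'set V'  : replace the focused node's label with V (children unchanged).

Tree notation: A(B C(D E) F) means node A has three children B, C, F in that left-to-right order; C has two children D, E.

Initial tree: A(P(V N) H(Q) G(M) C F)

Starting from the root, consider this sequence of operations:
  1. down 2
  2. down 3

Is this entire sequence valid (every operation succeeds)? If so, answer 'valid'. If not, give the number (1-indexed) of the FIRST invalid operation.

Step 1 (down 2): focus=G path=2 depth=1 children=['M'] left=['P', 'H'] right=['C', 'F'] parent=A
Step 2 (down 3): INVALID

Answer: 2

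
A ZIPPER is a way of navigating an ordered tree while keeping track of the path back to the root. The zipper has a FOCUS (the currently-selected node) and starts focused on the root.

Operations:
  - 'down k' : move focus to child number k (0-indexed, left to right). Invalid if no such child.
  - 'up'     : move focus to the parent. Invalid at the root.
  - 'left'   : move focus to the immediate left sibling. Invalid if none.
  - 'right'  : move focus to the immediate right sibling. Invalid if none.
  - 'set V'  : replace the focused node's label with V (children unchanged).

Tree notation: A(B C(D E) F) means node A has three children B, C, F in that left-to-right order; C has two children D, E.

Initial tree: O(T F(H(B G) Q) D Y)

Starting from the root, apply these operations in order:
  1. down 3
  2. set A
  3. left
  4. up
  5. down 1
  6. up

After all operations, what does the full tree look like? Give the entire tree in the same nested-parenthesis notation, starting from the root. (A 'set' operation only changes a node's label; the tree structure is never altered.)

Step 1 (down 3): focus=Y path=3 depth=1 children=[] left=['T', 'F', 'D'] right=[] parent=O
Step 2 (set A): focus=A path=3 depth=1 children=[] left=['T', 'F', 'D'] right=[] parent=O
Step 3 (left): focus=D path=2 depth=1 children=[] left=['T', 'F'] right=['A'] parent=O
Step 4 (up): focus=O path=root depth=0 children=['T', 'F', 'D', 'A'] (at root)
Step 5 (down 1): focus=F path=1 depth=1 children=['H', 'Q'] left=['T'] right=['D', 'A'] parent=O
Step 6 (up): focus=O path=root depth=0 children=['T', 'F', 'D', 'A'] (at root)

Answer: O(T F(H(B G) Q) D A)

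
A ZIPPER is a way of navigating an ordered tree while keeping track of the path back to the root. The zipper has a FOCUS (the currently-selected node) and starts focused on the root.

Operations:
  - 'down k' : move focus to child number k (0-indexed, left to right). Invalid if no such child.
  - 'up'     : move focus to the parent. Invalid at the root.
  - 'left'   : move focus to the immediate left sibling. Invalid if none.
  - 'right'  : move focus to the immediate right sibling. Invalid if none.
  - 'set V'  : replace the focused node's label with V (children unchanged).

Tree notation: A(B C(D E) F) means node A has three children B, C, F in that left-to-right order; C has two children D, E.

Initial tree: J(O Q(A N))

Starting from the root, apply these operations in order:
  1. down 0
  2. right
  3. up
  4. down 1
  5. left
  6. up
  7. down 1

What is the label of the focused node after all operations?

Step 1 (down 0): focus=O path=0 depth=1 children=[] left=[] right=['Q'] parent=J
Step 2 (right): focus=Q path=1 depth=1 children=['A', 'N'] left=['O'] right=[] parent=J
Step 3 (up): focus=J path=root depth=0 children=['O', 'Q'] (at root)
Step 4 (down 1): focus=Q path=1 depth=1 children=['A', 'N'] left=['O'] right=[] parent=J
Step 5 (left): focus=O path=0 depth=1 children=[] left=[] right=['Q'] parent=J
Step 6 (up): focus=J path=root depth=0 children=['O', 'Q'] (at root)
Step 7 (down 1): focus=Q path=1 depth=1 children=['A', 'N'] left=['O'] right=[] parent=J

Answer: Q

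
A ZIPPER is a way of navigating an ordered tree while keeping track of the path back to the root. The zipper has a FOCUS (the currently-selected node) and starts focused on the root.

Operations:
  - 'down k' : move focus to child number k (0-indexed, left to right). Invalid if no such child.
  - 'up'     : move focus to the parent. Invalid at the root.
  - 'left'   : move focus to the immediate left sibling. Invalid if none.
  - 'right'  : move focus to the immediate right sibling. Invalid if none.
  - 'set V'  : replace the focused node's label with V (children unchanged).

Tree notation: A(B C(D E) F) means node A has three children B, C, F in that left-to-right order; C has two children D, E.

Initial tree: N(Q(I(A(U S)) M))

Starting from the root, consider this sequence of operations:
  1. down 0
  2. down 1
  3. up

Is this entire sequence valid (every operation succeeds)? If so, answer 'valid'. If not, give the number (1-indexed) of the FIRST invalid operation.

Step 1 (down 0): focus=Q path=0 depth=1 children=['I', 'M'] left=[] right=[] parent=N
Step 2 (down 1): focus=M path=0/1 depth=2 children=[] left=['I'] right=[] parent=Q
Step 3 (up): focus=Q path=0 depth=1 children=['I', 'M'] left=[] right=[] parent=N

Answer: valid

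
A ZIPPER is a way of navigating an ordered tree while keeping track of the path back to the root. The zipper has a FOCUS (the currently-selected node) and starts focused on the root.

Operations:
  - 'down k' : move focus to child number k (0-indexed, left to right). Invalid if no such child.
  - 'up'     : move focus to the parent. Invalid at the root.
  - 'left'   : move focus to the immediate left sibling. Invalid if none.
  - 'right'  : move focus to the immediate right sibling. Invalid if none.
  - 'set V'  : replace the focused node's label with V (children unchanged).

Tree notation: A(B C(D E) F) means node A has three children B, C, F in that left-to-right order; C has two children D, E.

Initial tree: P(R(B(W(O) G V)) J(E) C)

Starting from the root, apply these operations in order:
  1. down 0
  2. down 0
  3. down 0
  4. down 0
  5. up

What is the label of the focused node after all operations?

Answer: W

Derivation:
Step 1 (down 0): focus=R path=0 depth=1 children=['B'] left=[] right=['J', 'C'] parent=P
Step 2 (down 0): focus=B path=0/0 depth=2 children=['W', 'G', 'V'] left=[] right=[] parent=R
Step 3 (down 0): focus=W path=0/0/0 depth=3 children=['O'] left=[] right=['G', 'V'] parent=B
Step 4 (down 0): focus=O path=0/0/0/0 depth=4 children=[] left=[] right=[] parent=W
Step 5 (up): focus=W path=0/0/0 depth=3 children=['O'] left=[] right=['G', 'V'] parent=B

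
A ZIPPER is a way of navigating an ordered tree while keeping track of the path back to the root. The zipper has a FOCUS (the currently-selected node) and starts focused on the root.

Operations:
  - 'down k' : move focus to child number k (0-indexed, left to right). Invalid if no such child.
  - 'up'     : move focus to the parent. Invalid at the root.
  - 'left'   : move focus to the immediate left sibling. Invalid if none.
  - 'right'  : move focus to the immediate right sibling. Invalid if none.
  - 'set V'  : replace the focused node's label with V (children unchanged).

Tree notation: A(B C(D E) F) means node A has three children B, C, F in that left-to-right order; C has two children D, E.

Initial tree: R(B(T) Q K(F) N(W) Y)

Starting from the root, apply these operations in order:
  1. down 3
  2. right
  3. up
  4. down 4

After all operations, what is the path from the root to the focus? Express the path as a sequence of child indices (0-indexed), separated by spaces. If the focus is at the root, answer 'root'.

Step 1 (down 3): focus=N path=3 depth=1 children=['W'] left=['B', 'Q', 'K'] right=['Y'] parent=R
Step 2 (right): focus=Y path=4 depth=1 children=[] left=['B', 'Q', 'K', 'N'] right=[] parent=R
Step 3 (up): focus=R path=root depth=0 children=['B', 'Q', 'K', 'N', 'Y'] (at root)
Step 4 (down 4): focus=Y path=4 depth=1 children=[] left=['B', 'Q', 'K', 'N'] right=[] parent=R

Answer: 4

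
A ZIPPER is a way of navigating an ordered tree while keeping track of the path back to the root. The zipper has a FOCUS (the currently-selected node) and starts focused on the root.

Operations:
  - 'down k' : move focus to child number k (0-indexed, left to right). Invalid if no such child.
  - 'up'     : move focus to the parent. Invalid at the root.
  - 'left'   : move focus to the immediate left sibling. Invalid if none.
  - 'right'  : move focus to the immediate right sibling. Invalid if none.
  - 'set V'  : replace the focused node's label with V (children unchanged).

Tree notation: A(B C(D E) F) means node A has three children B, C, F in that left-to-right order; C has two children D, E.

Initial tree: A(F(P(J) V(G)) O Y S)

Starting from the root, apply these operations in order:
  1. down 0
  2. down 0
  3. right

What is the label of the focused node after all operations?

Step 1 (down 0): focus=F path=0 depth=1 children=['P', 'V'] left=[] right=['O', 'Y', 'S'] parent=A
Step 2 (down 0): focus=P path=0/0 depth=2 children=['J'] left=[] right=['V'] parent=F
Step 3 (right): focus=V path=0/1 depth=2 children=['G'] left=['P'] right=[] parent=F

Answer: V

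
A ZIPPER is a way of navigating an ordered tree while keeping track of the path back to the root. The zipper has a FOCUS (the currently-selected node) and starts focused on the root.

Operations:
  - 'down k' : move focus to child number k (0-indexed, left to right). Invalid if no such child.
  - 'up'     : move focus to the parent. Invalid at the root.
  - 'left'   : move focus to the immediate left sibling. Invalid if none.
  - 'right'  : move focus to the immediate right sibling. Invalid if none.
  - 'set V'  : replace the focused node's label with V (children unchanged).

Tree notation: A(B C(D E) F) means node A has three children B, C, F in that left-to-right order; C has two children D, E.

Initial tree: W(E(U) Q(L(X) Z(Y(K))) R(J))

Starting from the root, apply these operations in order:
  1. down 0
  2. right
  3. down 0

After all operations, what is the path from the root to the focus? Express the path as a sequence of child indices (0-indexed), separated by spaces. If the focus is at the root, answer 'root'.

Answer: 1 0

Derivation:
Step 1 (down 0): focus=E path=0 depth=1 children=['U'] left=[] right=['Q', 'R'] parent=W
Step 2 (right): focus=Q path=1 depth=1 children=['L', 'Z'] left=['E'] right=['R'] parent=W
Step 3 (down 0): focus=L path=1/0 depth=2 children=['X'] left=[] right=['Z'] parent=Q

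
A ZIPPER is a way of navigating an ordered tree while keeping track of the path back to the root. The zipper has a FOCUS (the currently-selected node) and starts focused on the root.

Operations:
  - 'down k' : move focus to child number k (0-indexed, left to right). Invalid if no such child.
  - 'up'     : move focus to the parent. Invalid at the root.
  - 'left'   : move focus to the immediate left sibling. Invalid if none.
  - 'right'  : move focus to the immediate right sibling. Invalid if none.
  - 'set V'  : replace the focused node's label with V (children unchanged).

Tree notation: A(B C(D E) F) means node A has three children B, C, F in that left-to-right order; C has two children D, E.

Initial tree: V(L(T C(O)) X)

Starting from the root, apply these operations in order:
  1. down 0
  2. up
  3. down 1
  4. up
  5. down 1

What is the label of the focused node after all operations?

Step 1 (down 0): focus=L path=0 depth=1 children=['T', 'C'] left=[] right=['X'] parent=V
Step 2 (up): focus=V path=root depth=0 children=['L', 'X'] (at root)
Step 3 (down 1): focus=X path=1 depth=1 children=[] left=['L'] right=[] parent=V
Step 4 (up): focus=V path=root depth=0 children=['L', 'X'] (at root)
Step 5 (down 1): focus=X path=1 depth=1 children=[] left=['L'] right=[] parent=V

Answer: X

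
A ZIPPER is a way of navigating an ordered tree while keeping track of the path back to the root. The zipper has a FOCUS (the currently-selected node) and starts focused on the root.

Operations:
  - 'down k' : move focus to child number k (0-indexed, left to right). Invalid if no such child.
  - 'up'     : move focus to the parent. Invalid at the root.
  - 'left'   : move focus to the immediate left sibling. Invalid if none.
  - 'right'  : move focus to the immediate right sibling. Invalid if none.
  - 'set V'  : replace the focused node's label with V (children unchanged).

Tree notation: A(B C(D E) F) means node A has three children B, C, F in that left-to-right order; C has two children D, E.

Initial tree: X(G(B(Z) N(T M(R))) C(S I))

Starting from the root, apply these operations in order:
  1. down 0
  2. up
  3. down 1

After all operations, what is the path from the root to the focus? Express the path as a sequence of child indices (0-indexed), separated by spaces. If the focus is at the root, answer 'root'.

Step 1 (down 0): focus=G path=0 depth=1 children=['B', 'N'] left=[] right=['C'] parent=X
Step 2 (up): focus=X path=root depth=0 children=['G', 'C'] (at root)
Step 3 (down 1): focus=C path=1 depth=1 children=['S', 'I'] left=['G'] right=[] parent=X

Answer: 1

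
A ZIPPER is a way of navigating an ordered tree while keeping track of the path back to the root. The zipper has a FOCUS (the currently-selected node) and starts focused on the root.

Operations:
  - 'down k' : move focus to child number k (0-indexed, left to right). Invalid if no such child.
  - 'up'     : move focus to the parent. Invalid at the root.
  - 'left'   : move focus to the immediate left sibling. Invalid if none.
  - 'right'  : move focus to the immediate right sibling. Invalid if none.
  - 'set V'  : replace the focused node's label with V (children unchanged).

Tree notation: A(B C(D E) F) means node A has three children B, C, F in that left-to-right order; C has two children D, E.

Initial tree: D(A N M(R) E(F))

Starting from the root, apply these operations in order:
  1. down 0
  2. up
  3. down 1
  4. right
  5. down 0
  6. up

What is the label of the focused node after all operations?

Step 1 (down 0): focus=A path=0 depth=1 children=[] left=[] right=['N', 'M', 'E'] parent=D
Step 2 (up): focus=D path=root depth=0 children=['A', 'N', 'M', 'E'] (at root)
Step 3 (down 1): focus=N path=1 depth=1 children=[] left=['A'] right=['M', 'E'] parent=D
Step 4 (right): focus=M path=2 depth=1 children=['R'] left=['A', 'N'] right=['E'] parent=D
Step 5 (down 0): focus=R path=2/0 depth=2 children=[] left=[] right=[] parent=M
Step 6 (up): focus=M path=2 depth=1 children=['R'] left=['A', 'N'] right=['E'] parent=D

Answer: M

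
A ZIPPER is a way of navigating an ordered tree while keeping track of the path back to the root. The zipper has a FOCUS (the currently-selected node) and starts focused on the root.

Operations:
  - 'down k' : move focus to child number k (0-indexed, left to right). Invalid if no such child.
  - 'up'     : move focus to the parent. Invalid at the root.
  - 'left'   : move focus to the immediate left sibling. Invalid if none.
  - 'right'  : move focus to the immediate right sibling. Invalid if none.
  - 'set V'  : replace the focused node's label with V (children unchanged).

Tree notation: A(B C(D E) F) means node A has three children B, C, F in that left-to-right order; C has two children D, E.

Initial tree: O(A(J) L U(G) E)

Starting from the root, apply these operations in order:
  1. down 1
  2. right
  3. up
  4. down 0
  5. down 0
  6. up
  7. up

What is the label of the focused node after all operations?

Step 1 (down 1): focus=L path=1 depth=1 children=[] left=['A'] right=['U', 'E'] parent=O
Step 2 (right): focus=U path=2 depth=1 children=['G'] left=['A', 'L'] right=['E'] parent=O
Step 3 (up): focus=O path=root depth=0 children=['A', 'L', 'U', 'E'] (at root)
Step 4 (down 0): focus=A path=0 depth=1 children=['J'] left=[] right=['L', 'U', 'E'] parent=O
Step 5 (down 0): focus=J path=0/0 depth=2 children=[] left=[] right=[] parent=A
Step 6 (up): focus=A path=0 depth=1 children=['J'] left=[] right=['L', 'U', 'E'] parent=O
Step 7 (up): focus=O path=root depth=0 children=['A', 'L', 'U', 'E'] (at root)

Answer: O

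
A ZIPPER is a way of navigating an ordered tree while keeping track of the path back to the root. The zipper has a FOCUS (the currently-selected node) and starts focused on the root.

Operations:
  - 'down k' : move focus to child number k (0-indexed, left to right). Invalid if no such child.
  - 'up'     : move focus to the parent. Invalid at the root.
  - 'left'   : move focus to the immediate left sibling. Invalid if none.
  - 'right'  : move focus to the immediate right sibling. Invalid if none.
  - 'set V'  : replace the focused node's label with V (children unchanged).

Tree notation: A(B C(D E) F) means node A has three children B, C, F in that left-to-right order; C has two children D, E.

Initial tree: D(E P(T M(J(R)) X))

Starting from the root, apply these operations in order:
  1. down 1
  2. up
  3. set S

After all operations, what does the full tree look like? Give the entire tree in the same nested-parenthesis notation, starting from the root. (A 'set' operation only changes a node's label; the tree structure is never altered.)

Answer: S(E P(T M(J(R)) X))

Derivation:
Step 1 (down 1): focus=P path=1 depth=1 children=['T', 'M', 'X'] left=['E'] right=[] parent=D
Step 2 (up): focus=D path=root depth=0 children=['E', 'P'] (at root)
Step 3 (set S): focus=S path=root depth=0 children=['E', 'P'] (at root)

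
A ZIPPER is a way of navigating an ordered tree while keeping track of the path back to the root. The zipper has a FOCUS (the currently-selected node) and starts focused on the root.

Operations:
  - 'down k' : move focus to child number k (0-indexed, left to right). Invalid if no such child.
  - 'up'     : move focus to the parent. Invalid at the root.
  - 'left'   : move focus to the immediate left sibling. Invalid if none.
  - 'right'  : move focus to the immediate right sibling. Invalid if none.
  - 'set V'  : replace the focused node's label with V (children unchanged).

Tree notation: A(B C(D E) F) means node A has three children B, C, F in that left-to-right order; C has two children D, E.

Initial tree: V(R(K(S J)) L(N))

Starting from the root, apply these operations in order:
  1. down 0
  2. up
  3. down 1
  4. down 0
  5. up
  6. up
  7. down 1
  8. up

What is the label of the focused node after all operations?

Answer: V

Derivation:
Step 1 (down 0): focus=R path=0 depth=1 children=['K'] left=[] right=['L'] parent=V
Step 2 (up): focus=V path=root depth=0 children=['R', 'L'] (at root)
Step 3 (down 1): focus=L path=1 depth=1 children=['N'] left=['R'] right=[] parent=V
Step 4 (down 0): focus=N path=1/0 depth=2 children=[] left=[] right=[] parent=L
Step 5 (up): focus=L path=1 depth=1 children=['N'] left=['R'] right=[] parent=V
Step 6 (up): focus=V path=root depth=0 children=['R', 'L'] (at root)
Step 7 (down 1): focus=L path=1 depth=1 children=['N'] left=['R'] right=[] parent=V
Step 8 (up): focus=V path=root depth=0 children=['R', 'L'] (at root)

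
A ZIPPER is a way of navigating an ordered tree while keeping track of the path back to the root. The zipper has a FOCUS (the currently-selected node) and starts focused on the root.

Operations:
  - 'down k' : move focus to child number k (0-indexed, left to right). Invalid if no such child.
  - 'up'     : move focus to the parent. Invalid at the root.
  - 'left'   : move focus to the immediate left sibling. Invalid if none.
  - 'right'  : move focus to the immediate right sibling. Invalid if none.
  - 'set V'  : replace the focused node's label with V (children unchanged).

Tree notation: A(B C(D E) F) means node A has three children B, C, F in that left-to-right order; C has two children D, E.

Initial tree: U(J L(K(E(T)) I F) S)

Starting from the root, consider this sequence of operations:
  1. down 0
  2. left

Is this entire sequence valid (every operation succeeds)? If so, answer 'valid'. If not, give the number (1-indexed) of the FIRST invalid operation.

Step 1 (down 0): focus=J path=0 depth=1 children=[] left=[] right=['L', 'S'] parent=U
Step 2 (left): INVALID

Answer: 2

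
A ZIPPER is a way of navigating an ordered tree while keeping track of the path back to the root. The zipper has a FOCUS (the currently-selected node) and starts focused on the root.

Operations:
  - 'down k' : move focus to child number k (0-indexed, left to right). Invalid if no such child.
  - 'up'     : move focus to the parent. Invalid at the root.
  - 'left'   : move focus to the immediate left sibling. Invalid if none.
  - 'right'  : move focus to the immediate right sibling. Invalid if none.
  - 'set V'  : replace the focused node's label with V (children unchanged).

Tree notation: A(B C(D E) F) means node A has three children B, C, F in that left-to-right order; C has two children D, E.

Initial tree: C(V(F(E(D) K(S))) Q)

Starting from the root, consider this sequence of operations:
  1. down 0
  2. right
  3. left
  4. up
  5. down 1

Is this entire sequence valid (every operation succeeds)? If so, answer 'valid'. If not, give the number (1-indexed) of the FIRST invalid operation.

Step 1 (down 0): focus=V path=0 depth=1 children=['F'] left=[] right=['Q'] parent=C
Step 2 (right): focus=Q path=1 depth=1 children=[] left=['V'] right=[] parent=C
Step 3 (left): focus=V path=0 depth=1 children=['F'] left=[] right=['Q'] parent=C
Step 4 (up): focus=C path=root depth=0 children=['V', 'Q'] (at root)
Step 5 (down 1): focus=Q path=1 depth=1 children=[] left=['V'] right=[] parent=C

Answer: valid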